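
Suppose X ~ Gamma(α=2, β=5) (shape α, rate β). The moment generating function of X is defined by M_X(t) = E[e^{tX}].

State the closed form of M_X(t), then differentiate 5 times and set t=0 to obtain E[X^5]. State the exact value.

M_X(t) = 25/(5 - t)^2
dM/dt = -50/(t^3 - 15*t^2 + 75*t - 125)
d^2M/dt^2 = 150/(t^4 - 20*t^3 + 150*t^2 - 500*t + 625)
d^3M/dt^3 = -600/(t^5 - 25*t^4 + 250*t^3 - 1250*t^2 + 3125*t - 3125)
d^4M/dt^4 = 3000/(t^6 - 30*t^5 + 375*t^4 - 2500*t^3 + 9375*t^2 - 18750*t + 15625)
d^5M/dt^5 = -18000/(t^7 - 35*t^6 + 525*t^5 - 4375*t^4 + 21875*t^3 - 65625*t^2 + 109375*t - 78125)

E[X^5] = d^5M/dt^5 |_{t=0} = 144/625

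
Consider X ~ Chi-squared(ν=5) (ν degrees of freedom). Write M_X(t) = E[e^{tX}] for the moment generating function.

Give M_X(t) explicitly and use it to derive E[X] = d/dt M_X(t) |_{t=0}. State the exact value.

M_X(t) = (1 - 2*t)^(-5/2)
M′(t) = -5/(8*t^3*√(1 - 2*t) - 12*t^2*√(1 - 2*t) + 6*t*√(1 - 2*t) - √(1 - 2*t))

E[X] = M′(0) = 5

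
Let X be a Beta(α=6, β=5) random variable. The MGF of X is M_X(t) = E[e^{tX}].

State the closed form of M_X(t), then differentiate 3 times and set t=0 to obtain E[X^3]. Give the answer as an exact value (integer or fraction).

M_X(t) = ₁F₁(6; 11; t)
D^3[M](t) = 28*₁F₁(9; 14; t)/143

E[X^3] = D^3[M](0) = 28/143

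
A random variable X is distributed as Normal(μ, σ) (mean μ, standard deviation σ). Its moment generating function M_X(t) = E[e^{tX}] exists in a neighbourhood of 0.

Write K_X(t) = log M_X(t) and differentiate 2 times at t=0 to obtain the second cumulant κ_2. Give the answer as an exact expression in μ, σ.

M_X(t) = e^(μ*t + σ^2*t^2/2)
K_X(t) = log M_X(t) = μ*t + σ^2*t^2/2
K′(t) = μ + σ^2*t
K′′(t) = σ^2

κ_2 = K′′(0) = σ^2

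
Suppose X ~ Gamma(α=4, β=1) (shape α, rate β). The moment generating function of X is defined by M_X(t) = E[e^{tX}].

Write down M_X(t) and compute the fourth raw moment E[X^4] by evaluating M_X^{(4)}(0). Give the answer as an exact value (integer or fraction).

E[X^4] = D^4[M](0) = 840

M_X(t) = (1 - t)^(-4)
D^4[M](t) = 840/(t^8 - 8*t^7 + 28*t^6 - 56*t^5 + 70*t^4 - 56*t^3 + 28*t^2 - 8*t + 1)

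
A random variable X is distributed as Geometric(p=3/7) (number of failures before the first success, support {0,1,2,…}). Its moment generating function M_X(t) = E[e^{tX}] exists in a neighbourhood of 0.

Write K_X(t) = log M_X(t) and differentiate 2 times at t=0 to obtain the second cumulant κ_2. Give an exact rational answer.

κ_2 = K^(2)(0) = 28/9

M_X(t) = 3/(7*(1 - 4*e^(t)/7))
K_X(t) = log M_X(t) = -log(1 - 4*e^(t)/7) - log(7) + log(3)
K^(2)(t) = 28*e^(t)/(16*e^(2*t) - 56*e^(t) + 49)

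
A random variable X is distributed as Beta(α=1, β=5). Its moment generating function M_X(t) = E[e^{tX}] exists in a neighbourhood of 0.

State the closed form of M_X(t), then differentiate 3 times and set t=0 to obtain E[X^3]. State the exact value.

E[X^3] = M^(3)(0) = 1/56

M_X(t) = ₁F₁(1; 6; t)
M^(3)(t) = ₁F₁(4; 9; t)/56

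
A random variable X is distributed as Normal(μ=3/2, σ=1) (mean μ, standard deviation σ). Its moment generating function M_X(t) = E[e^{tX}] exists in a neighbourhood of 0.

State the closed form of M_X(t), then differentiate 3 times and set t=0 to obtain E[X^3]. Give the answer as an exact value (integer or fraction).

M_X(t) = e^(t^2/2 + 3*t/2)
M^(3)(t) = t^3*e^(3*t/2)*e^(t^2/2) + 9*t^2*e^(3*t/2)*e^(t^2/2)/2 + 39*t*e^(3*t/2)*e^(t^2/2)/4 + 63*e^(3*t/2)*e^(t^2/2)/8

E[X^3] = M^(3)(0) = 63/8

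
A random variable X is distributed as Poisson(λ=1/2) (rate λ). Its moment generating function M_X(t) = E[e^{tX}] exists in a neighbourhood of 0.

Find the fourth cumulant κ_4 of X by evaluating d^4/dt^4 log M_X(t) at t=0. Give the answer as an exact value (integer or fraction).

κ_4 = d^4K/dt^4 |_{t=0} = 1/2

M_X(t) = e^(e^(t)/2 - 1/2)
K_X(t) = log M_X(t) = e^(t)/2 - 1/2
dK/dt = e^(t)/2
d^2K/dt^2 = e^(t)/2
d^3K/dt^3 = e^(t)/2
d^4K/dt^4 = e^(t)/2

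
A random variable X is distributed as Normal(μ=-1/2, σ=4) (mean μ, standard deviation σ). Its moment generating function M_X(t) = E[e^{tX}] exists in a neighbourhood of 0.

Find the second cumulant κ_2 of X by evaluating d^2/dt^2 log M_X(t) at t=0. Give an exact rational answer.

κ_2 = K^(2)(0) = 16

M_X(t) = e^(8*t^2 - t/2)
K_X(t) = log M_X(t) = 8*t^2 - t/2
K^(2)(t) = 16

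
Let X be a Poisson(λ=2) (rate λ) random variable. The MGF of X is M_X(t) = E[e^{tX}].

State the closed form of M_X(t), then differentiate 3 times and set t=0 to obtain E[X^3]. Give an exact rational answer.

E[X^3] = M′′′(0) = 22

M_X(t) = e^(2*e^(t) - 2)
M′(t) = 2*e^(-2)*e^(t)*e^(2*e^(t))
M′′(t) = (4*e^(2*t)*e^(2*e^(t)) + 2*e^(t)*e^(2*e^(t)))*e^(-2)
M′′′(t) = (8*e^(3*t)*e^(2*e^(t)) + 12*e^(2*t)*e^(2*e^(t)) + 2*e^(t)*e^(2*e^(t)))*e^(-2)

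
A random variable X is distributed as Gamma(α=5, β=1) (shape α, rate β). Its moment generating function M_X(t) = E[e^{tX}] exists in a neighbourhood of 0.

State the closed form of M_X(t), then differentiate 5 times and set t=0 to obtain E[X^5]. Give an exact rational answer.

E[X^5] = d^5M/dt^5 |_{t=0} = 15120

M_X(t) = (1 - t)^(-5)
dM/dt = 5/(t^6 - 6*t^5 + 15*t^4 - 20*t^3 + 15*t^2 - 6*t + 1)
d^2M/dt^2 = -30/(t^7 - 7*t^6 + 21*t^5 - 35*t^4 + 35*t^3 - 21*t^2 + 7*t - 1)
d^3M/dt^3 = 210/(t^8 - 8*t^7 + 28*t^6 - 56*t^5 + 70*t^4 - 56*t^3 + 28*t^2 - 8*t + 1)
d^4M/dt^4 = -1680/(t^9 - 9*t^8 + 36*t^7 - 84*t^6 + 126*t^5 - 126*t^4 + 84*t^3 - 36*t^2 + 9*t - 1)
d^5M/dt^5 = 15120/(t^10 - 10*t^9 + 45*t^8 - 120*t^7 + 210*t^6 - 252*t^5 + 210*t^4 - 120*t^3 + 45*t^2 - 10*t + 1)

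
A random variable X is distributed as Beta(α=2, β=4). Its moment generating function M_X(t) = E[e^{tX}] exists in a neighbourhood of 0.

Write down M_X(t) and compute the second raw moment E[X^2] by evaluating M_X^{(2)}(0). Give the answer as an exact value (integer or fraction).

M_X(t) = ₁F₁(2; 6; t)
M′(t) = ₁F₁(3; 7; t)/3
M′′(t) = ₁F₁(4; 8; t)/7

E[X^2] = M′′(0) = 1/7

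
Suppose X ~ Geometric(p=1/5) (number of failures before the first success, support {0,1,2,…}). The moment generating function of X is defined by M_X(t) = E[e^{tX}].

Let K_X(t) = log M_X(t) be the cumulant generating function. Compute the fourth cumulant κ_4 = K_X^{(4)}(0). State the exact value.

κ_4 = K′′′′(0) = 2420

M_X(t) = 1/(5*(1 - 4*e^(t)/5))
K_X(t) = log M_X(t) = -log(1 - 4*e^(t)/5) - log(5)
K′(t) = -4*e^(t)/(4*e^(t) - 5)
K′′(t) = 20*e^(t)/(16*e^(2*t) - 40*e^(t) + 25)
K′′′(t) = (-80*e^(2*t) - 100*e^(t))/(64*e^(3*t) - 240*e^(2*t) + 300*e^(t) - 125)
K′′′′(t) = (320*e^(3*t) + 1600*e^(2*t) + 500*e^(t))/(256*e^(4*t) - 1280*e^(3*t) + 2400*e^(2*t) - 2000*e^(t) + 625)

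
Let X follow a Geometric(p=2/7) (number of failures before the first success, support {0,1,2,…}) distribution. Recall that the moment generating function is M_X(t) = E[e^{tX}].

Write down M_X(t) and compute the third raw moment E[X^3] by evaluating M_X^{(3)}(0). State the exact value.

E[X^3] = d^3M/dt^3 |_{t=0} = 535/4

M_X(t) = 2/(7*(1 - 5*e^(t)/7))
dM/dt = 10*e^(t)/(25*e^(2*t) - 70*e^(t) + 49)
d^2M/dt^2 = (-50*e^(2*t) - 70*e^(t))/(125*e^(3*t) - 525*e^(2*t) + 735*e^(t) - 343)
d^3M/dt^3 = (250*e^(3*t) + 1400*e^(2*t) + 490*e^(t))/(625*e^(4*t) - 3500*e^(3*t) + 7350*e^(2*t) - 6860*e^(t) + 2401)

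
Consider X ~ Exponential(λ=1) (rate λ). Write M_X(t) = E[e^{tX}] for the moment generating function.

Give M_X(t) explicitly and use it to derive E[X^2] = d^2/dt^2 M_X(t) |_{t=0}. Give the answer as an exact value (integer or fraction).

M_X(t) = 1/(1 - t)
M′(t) = 1/(t^2 - 2*t + 1)
M′′(t) = -2/(t^3 - 3*t^2 + 3*t - 1)

E[X^2] = M′′(0) = 2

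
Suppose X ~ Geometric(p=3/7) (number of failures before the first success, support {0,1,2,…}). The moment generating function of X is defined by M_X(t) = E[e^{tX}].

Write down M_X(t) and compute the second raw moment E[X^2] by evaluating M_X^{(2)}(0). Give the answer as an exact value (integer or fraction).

E[X^2] = d^2M/dt^2 |_{t=0} = 44/9

M_X(t) = 3/(7*(1 - 4*e^(t)/7))
dM/dt = 12*e^(t)/(16*e^(2*t) - 56*e^(t) + 49)
d^2M/dt^2 = (-48*e^(2*t) - 84*e^(t))/(64*e^(3*t) - 336*e^(2*t) + 588*e^(t) - 343)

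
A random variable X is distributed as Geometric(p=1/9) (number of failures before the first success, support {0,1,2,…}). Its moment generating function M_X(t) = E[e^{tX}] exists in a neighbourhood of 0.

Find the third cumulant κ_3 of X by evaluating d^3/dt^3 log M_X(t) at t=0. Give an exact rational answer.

M_X(t) = 1/(9*(1 - 8*e^(t)/9))
K_X(t) = log M_X(t) = -log(1 - 8*e^(t)/9) - 2*log(3)
K′(t) = -8*e^(t)/(8*e^(t) - 9)
K′′(t) = 72*e^(t)/(64*e^(2*t) - 144*e^(t) + 81)
K′′′(t) = (-576*e^(2*t) - 648*e^(t))/(512*e^(3*t) - 1728*e^(2*t) + 1944*e^(t) - 729)

κ_3 = K′′′(0) = 1224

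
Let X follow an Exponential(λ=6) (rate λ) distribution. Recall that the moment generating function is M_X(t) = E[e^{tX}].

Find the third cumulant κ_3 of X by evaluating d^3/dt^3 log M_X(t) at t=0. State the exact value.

M_X(t) = 6/(6 - t)
K_X(t) = log M_X(t) = -log(6 - t) + log(6)
K′(t) = -1/(t - 6)
K′′(t) = 1/(t^2 - 12*t + 36)
K′′′(t) = -2/(t^3 - 18*t^2 + 108*t - 216)

κ_3 = K′′′(0) = 1/108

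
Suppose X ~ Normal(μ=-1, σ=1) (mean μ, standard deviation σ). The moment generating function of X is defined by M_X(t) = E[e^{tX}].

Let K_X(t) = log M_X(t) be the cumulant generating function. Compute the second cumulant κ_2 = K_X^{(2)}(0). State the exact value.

κ_2 = d^2K/dt^2 |_{t=0} = 1

M_X(t) = e^(t^2/2 - t)
K_X(t) = log M_X(t) = t^2/2 - t
dK/dt = t - 1
d^2K/dt^2 = 1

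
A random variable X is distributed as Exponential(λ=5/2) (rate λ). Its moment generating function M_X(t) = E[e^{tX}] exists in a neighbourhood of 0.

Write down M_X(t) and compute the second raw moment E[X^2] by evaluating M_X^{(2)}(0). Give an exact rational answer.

E[X^2] = M′′(0) = 8/25

M_X(t) = 5/(2*(5/2 - t))
M′(t) = 10/(4*t^2 - 20*t + 25)
M′′(t) = -40/(8*t^3 - 60*t^2 + 150*t - 125)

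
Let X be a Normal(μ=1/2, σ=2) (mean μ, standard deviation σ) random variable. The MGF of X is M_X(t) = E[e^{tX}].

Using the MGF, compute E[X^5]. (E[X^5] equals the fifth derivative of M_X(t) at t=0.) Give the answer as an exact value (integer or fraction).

M_X(t) = e^(2*t^2 + t/2)

E[X^5] = M^(5)(0) = 4001/32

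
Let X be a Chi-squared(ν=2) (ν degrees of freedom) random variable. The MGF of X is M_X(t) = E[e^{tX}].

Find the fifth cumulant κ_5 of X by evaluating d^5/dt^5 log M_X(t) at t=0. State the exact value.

κ_5 = K′′′′′(0) = 768

M_X(t) = 1/(1 - 2*t)
K_X(t) = log M_X(t) = -log(1 - 2*t)
K′(t) = -2/(2*t - 1)
K′′(t) = 4/(4*t^2 - 4*t + 1)
K′′′(t) = -16/(8*t^3 - 12*t^2 + 6*t - 1)
K′′′′(t) = 96/(16*t^4 - 32*t^3 + 24*t^2 - 8*t + 1)
K′′′′′(t) = -768/(32*t^5 - 80*t^4 + 80*t^3 - 40*t^2 + 10*t - 1)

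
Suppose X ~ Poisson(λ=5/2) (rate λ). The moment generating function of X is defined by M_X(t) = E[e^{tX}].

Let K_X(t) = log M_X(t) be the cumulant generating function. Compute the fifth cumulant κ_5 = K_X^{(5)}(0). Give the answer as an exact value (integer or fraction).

M_X(t) = e^(5*e^(t)/2 - 5/2)
K_X(t) = log M_X(t) = 5*e^(t)/2 - 5/2
K′(t) = 5*e^(t)/2
K′′(t) = 5*e^(t)/2
K′′′(t) = 5*e^(t)/2
K′′′′(t) = 5*e^(t)/2
K′′′′′(t) = 5*e^(t)/2

κ_5 = K′′′′′(0) = 5/2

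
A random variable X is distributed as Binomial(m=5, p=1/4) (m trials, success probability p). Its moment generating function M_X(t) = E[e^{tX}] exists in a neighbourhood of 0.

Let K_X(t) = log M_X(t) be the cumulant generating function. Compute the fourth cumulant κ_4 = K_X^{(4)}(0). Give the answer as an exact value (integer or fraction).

M_X(t) = (e^(t)/4 + 3/4)^5
K_X(t) = log M_X(t) = 5*log(e^(t)/4 + 3/4)
D^4[K](t) = (15*e^(3*t) - 180*e^(2*t) + 135*e^(t))/(e^(4*t) + 12*e^(3*t) + 54*e^(2*t) + 108*e^(t) + 81)

κ_4 = D^4[K](0) = -15/128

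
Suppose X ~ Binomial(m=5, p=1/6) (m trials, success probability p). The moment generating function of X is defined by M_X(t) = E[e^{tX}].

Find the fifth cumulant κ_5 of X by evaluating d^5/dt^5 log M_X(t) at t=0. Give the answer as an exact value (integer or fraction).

M_X(t) = (e^(t)/6 + 5/6)^5
K_X(t) = log M_X(t) = 5*log(e^(t)/6 + 5/6)
D^5[K](t) = (-25*e^(4*t) + 1375*e^(3*t) - 6875*e^(2*t) + 3125*e^(t))/(e^(5*t) + 25*e^(4*t) + 250*e^(3*t) + 1250*e^(2*t) + 3125*e^(t) + 3125)

κ_5 = D^5[K](0) = -25/81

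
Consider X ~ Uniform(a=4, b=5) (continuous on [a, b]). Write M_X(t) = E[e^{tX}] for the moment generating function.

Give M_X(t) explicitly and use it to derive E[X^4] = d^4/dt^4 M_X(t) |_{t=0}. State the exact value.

E[X^4] = M^(4)(0) = 2101/5

M_X(t) = (e^(5*t) - e^(4*t))/t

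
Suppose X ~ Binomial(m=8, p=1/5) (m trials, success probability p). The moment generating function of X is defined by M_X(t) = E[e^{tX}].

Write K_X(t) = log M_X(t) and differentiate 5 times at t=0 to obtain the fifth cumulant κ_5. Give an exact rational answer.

M_X(t) = (e^(t)/5 + 4/5)^8
K_X(t) = log M_X(t) = 8*log(e^(t)/5 + 4/5)
K′(t) = 8*e^(t)/(e^(t) + 4)
K′′(t) = 32*e^(t)/(e^(2*t) + 8*e^(t) + 16)
K′′′(t) = (-32*e^(2*t) + 128*e^(t))/(e^(3*t) + 12*e^(2*t) + 48*e^(t) + 64)
K′′′′(t) = (32*e^(3*t) - 512*e^(2*t) + 512*e^(t))/(e^(4*t) + 16*e^(3*t) + 96*e^(2*t) + 256*e^(t) + 256)
K′′′′′(t) = (-32*e^(4*t) + 1408*e^(3*t) - 5632*e^(2*t) + 2048*e^(t))/(e^(5*t) + 20*e^(4*t) + 160*e^(3*t) + 640*e^(2*t) + 1280*e^(t) + 1024)

κ_5 = K′′′′′(0) = -2208/3125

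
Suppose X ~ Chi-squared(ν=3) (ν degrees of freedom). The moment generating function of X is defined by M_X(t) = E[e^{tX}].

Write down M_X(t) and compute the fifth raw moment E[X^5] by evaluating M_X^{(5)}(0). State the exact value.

E[X^5] = M^(5)(0) = 10395

M_X(t) = (1 - 2*t)^(-3/2)
M^(5)(t) = 10395/(64*t^6*√(1 - 2*t) - 192*t^5*√(1 - 2*t) + 240*t^4*√(1 - 2*t) - 160*t^3*√(1 - 2*t) + 60*t^2*√(1 - 2*t) - 12*t*√(1 - 2*t) + √(1 - 2*t))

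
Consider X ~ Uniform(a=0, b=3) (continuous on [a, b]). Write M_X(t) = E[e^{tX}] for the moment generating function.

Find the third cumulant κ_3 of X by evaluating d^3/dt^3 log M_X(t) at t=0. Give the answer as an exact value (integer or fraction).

M_X(t) = (e^(3*t) - 1)/(3*t)
K_X(t) = log M_X(t) = -log(t) + log(e^(3*t) - 1) - log(3)
dK/dt = (3*t*e^(3*t) - e^(3*t) + 1)/(t*e^(3*t) - t)
d^2K/dt^2 = (-9*t^2*e^(3*t) + e^(6*t) - 2*e^(3*t) + 1)/(t^2*e^(6*t) - 2*t^2*e^(3*t) + t^2)
d^3K/dt^3 = (27*t^3*e^(6*t) + 27*t^3*e^(3*t) - 2*e^(9*t) + 6*e^(6*t) - 6*e^(3*t) + 2)/(t^3*e^(9*t) - 3*t^3*e^(6*t) + 3*t^3*e^(3*t) - t^3)

κ_3 = d^3K/dt^3 |_{t=0} = 0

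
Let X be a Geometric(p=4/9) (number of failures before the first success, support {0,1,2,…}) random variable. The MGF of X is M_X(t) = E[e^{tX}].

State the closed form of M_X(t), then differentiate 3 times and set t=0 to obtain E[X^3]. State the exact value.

M_X(t) = 4/(9*(1 - 5*e^(t)/9))
M′(t) = 20*e^(t)/(25*e^(2*t) - 90*e^(t) + 81)
M′′(t) = (-100*e^(2*t) - 180*e^(t))/(125*e^(3*t) - 675*e^(2*t) + 1215*e^(t) - 729)
M′′′(t) = (500*e^(3*t) + 3600*e^(2*t) + 1620*e^(t))/(625*e^(4*t) - 4500*e^(3*t) + 12150*e^(2*t) - 14580*e^(t) + 6561)

E[X^3] = M′′′(0) = 715/32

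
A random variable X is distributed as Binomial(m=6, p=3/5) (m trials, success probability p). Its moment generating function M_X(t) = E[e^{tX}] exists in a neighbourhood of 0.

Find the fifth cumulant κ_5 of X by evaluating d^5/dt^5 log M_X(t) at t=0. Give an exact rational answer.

M_X(t) = (3*e^(t)/5 + 2/5)^6
K_X(t) = log M_X(t) = 6*log(3*e^(t)/5 + 2/5)
D^5[K](t) = (-972*e^(4*t) + 7128*e^(3*t) - 4752*e^(2*t) + 288*e^(t))/(243*e^(5*t) + 810*e^(4*t) + 1080*e^(3*t) + 720*e^(2*t) + 240*e^(t) + 32)

κ_5 = D^5[K](0) = 1692/3125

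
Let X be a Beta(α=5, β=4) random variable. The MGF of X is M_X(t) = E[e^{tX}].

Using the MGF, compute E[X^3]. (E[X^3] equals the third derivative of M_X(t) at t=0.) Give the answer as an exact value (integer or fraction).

M_X(t) = ₁F₁(5; 9; t)
M^(3)(t) = 7*₁F₁(8; 12; t)/33

E[X^3] = M^(3)(0) = 7/33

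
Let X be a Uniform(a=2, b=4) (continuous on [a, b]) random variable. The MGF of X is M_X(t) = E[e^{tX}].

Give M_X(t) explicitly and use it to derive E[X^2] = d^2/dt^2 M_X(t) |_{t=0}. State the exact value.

E[X^2] = M^(2)(0) = 28/3

M_X(t) = (e^(4*t) - e^(2*t))/(2*t)
M^(2)(t) = (8*t^2*e^(4*t) - 2*t^2*e^(2*t) - 4*t*e^(4*t) + 2*t*e^(2*t) + e^(4*t) - e^(2*t))/t^3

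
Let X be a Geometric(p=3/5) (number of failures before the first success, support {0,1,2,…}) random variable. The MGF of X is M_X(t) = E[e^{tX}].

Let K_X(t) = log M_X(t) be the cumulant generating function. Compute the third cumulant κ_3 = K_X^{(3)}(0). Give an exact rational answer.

κ_3 = D^3[K](0) = 70/27

M_X(t) = 3/(5*(1 - 2*e^(t)/5))
K_X(t) = log M_X(t) = -log(1 - 2*e^(t)/5) - log(5) + log(3)
D^3[K](t) = (-20*e^(2*t) - 50*e^(t))/(8*e^(3*t) - 60*e^(2*t) + 150*e^(t) - 125)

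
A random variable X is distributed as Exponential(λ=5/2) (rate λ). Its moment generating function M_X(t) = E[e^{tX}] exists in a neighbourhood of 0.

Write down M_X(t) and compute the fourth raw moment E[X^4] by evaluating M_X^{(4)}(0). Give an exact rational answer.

M_X(t) = 5/(2*(5/2 - t))
D^4[M](t) = -1920/(32*t^5 - 400*t^4 + 2000*t^3 - 5000*t^2 + 6250*t - 3125)

E[X^4] = D^4[M](0) = 384/625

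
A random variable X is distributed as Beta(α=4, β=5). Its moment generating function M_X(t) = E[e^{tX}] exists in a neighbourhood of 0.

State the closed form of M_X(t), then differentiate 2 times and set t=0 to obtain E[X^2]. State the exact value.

M_X(t) = ₁F₁(4; 9; t)
D^2[M](t) = 2*₁F₁(6; 11; t)/9

E[X^2] = D^2[M](0) = 2/9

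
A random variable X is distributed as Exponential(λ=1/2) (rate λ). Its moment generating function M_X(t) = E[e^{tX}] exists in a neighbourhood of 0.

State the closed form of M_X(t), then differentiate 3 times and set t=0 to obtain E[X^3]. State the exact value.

E[X^3] = D^3[M](0) = 48

M_X(t) = 1/(2*(1/2 - t))
D^3[M](t) = 48/(16*t^4 - 32*t^3 + 24*t^2 - 8*t + 1)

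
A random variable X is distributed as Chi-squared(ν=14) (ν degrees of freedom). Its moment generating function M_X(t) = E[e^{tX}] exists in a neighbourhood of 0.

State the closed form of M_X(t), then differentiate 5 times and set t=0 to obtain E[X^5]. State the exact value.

M_X(t) = (1 - 2*t)^(-7)
dM/dt = 14/(256*t^8 - 1024*t^7 + 1792*t^6 - 1792*t^5 + 1120*t^4 - 448*t^3 + 112*t^2 - 16*t + 1)
d^2M/dt^2 = -224/(512*t^9 - 2304*t^8 + 4608*t^7 - 5376*t^6 + 4032*t^5 - 2016*t^4 + 672*t^3 - 144*t^2 + 18*t - 1)
d^3M/dt^3 = 4032/(1024*t^10 - 5120*t^9 + 11520*t^8 - 15360*t^7 + 13440*t^6 - 8064*t^5 + 3360*t^4 - 960*t^3 + 180*t^2 - 20*t + 1)
d^4M/dt^4 = -80640/(2048*t^11 - 11264*t^10 + 28160*t^9 - 42240*t^8 + 42240*t^7 - 29568*t^6 + 14784*t^5 - 5280*t^4 + 1320*t^3 - 220*t^2 + 22*t - 1)
d^5M/dt^5 = 1774080/(4096*t^12 - 24576*t^11 + 67584*t^10 - 112640*t^9 + 126720*t^8 - 101376*t^7 + 59136*t^6 - 25344*t^5 + 7920*t^4 - 1760*t^3 + 264*t^2 - 24*t + 1)

E[X^5] = d^5M/dt^5 |_{t=0} = 1774080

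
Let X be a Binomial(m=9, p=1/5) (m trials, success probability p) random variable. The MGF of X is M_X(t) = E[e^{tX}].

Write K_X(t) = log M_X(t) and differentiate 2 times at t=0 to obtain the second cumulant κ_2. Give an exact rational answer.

M_X(t) = (e^(t)/5 + 4/5)^9
K_X(t) = log M_X(t) = 9*log(e^(t)/5 + 4/5)
K′(t) = 9*e^(t)/(e^(t) + 4)
K′′(t) = 36*e^(t)/(e^(2*t) + 8*e^(t) + 16)

κ_2 = K′′(0) = 36/25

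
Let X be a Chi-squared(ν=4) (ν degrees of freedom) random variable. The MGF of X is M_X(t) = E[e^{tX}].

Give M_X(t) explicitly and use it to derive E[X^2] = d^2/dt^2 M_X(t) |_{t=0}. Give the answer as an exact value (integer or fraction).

E[X^2] = M′′(0) = 24

M_X(t) = (1 - 2*t)^(-2)
M′(t) = -4/(8*t^3 - 12*t^2 + 6*t - 1)
M′′(t) = 24/(16*t^4 - 32*t^3 + 24*t^2 - 8*t + 1)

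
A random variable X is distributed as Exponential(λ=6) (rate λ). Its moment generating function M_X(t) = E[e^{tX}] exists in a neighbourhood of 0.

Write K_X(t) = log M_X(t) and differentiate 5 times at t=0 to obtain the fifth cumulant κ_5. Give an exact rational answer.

M_X(t) = 6/(6 - t)
K_X(t) = log M_X(t) = -log(6 - t) + log(6)
K^(5)(t) = -24/(t^5 - 30*t^4 + 360*t^3 - 2160*t^2 + 6480*t - 7776)

κ_5 = K^(5)(0) = 1/324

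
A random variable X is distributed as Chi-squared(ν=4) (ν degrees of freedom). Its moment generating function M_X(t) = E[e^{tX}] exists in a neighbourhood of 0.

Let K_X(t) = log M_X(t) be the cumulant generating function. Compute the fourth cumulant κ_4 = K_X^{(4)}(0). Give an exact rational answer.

κ_4 = d^4K/dt^4 |_{t=0} = 192

M_X(t) = (1 - 2*t)^(-2)
K_X(t) = log M_X(t) = -2*log(1 - 2*t)
dK/dt = -4/(2*t - 1)
d^2K/dt^2 = 8/(4*t^2 - 4*t + 1)
d^3K/dt^3 = -32/(8*t^3 - 12*t^2 + 6*t - 1)
d^4K/dt^4 = 192/(16*t^4 - 32*t^3 + 24*t^2 - 8*t + 1)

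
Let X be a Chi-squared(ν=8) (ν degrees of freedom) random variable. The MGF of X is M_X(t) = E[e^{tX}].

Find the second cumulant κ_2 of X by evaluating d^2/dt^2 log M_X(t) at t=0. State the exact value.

κ_2 = K′′(0) = 16

M_X(t) = (1 - 2*t)^(-4)
K_X(t) = log M_X(t) = -4*log(1 - 2*t)
K′(t) = -8/(2*t - 1)
K′′(t) = 16/(4*t^2 - 4*t + 1)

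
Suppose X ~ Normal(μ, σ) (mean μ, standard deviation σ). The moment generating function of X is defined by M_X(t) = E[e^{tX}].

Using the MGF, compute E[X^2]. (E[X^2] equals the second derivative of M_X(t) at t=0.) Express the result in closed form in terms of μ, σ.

E[X^2] = d^2M/dt^2 |_{t=0} = μ^2 + σ^2

M_X(t) = e^(μ*t + σ^2*t^2/2)
dM/dt = μ*e^(μ*t)*e^(σ^2*t^2/2) + σ^2*t*e^(μ*t)*e^(σ^2*t^2/2)
d^2M/dt^2 = μ^2*e^(μ*t)*e^(σ^2*t^2/2) + 2*μ*σ^2*t*e^(μ*t)*e^(σ^2*t^2/2) + σ^4*t^2*e^(μ*t)*e^(σ^2*t^2/2) + σ^2*e^(μ*t)*e^(σ^2*t^2/2)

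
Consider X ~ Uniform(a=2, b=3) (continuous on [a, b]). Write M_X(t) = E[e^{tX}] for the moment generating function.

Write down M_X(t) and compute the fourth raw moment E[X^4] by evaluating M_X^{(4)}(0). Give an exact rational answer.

E[X^4] = M′′′′(0) = 211/5

M_X(t) = (e^(3*t) - e^(2*t))/t
M′(t) = (3*t*e^(3*t) - 2*t*e^(2*t) - e^(3*t) + e^(2*t))/t^2
M′′(t) = (9*t^2*e^(3*t) - 4*t^2*e^(2*t) - 6*t*e^(3*t) + 4*t*e^(2*t) + 2*e^(3*t) - 2*e^(2*t))/t^3
M′′′(t) = (27*t^3*e^(3*t) - 8*t^3*e^(2*t) - 27*t^2*e^(3*t) + 12*t^2*e^(2*t) + 18*t*e^(3*t) - 12*t*e^(2*t) - 6*e^(3*t) + 6*e^(2*t))/t^4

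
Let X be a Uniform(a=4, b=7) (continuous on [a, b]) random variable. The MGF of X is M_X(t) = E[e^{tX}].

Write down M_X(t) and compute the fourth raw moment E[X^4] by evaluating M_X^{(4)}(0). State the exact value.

E[X^4] = D^4[M](0) = 5261/5

M_X(t) = (e^(7*t) - e^(4*t))/(3*t)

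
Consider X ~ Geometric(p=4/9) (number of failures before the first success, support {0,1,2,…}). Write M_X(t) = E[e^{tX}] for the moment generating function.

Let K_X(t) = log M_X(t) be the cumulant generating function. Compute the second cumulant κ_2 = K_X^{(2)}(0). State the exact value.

κ_2 = d^2K/dt^2 |_{t=0} = 45/16

M_X(t) = 4/(9*(1 - 5*e^(t)/9))
K_X(t) = log M_X(t) = -log(1 - 5*e^(t)/9) - 2*log(3) + 2*log(2)
dK/dt = -5*e^(t)/(5*e^(t) - 9)
d^2K/dt^2 = 45*e^(t)/(25*e^(2*t) - 90*e^(t) + 81)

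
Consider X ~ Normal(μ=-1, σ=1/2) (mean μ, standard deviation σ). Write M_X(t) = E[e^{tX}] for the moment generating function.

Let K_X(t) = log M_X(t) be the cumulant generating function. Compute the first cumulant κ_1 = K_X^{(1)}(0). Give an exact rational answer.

κ_1 = dK/dt |_{t=0} = -1

M_X(t) = e^(t^2/8 - t)
K_X(t) = log M_X(t) = t^2/8 - t
dK/dt = t/4 - 1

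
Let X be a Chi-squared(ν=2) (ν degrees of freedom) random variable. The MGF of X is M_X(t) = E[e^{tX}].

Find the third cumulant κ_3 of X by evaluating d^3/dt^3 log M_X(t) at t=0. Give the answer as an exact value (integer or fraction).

M_X(t) = 1/(1 - 2*t)
K_X(t) = log M_X(t) = -log(1 - 2*t)
dK/dt = -2/(2*t - 1)
d^2K/dt^2 = 4/(4*t^2 - 4*t + 1)
d^3K/dt^3 = -16/(8*t^3 - 12*t^2 + 6*t - 1)

κ_3 = d^3K/dt^3 |_{t=0} = 16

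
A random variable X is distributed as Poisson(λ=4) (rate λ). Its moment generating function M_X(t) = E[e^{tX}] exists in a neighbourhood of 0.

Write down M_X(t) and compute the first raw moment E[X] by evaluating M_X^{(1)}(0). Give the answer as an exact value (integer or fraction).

E[X] = D[M](0) = 4

M_X(t) = e^(4*e^(t) - 4)
D[M](t) = 4*e^(-4)*e^(t)*e^(4*e^(t))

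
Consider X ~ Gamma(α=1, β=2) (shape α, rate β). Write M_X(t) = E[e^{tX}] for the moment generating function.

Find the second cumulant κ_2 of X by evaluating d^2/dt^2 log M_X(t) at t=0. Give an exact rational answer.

κ_2 = K′′(0) = 1/4

M_X(t) = 2/(2 - t)
K_X(t) = log M_X(t) = -log(2 - t) + log(2)
K′(t) = -1/(t - 2)
K′′(t) = 1/(t^2 - 4*t + 4)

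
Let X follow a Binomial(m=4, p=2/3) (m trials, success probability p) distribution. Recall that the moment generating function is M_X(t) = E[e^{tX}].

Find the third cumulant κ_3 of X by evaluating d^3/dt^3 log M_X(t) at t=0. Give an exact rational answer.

κ_3 = K′′′(0) = -8/27

M_X(t) = (2*e^(t)/3 + 1/3)^4
K_X(t) = log M_X(t) = 4*log(2*e^(t)/3 + 1/3)
K′(t) = 8*e^(t)/(2*e^(t) + 1)
K′′(t) = 8*e^(t)/(4*e^(2*t) + 4*e^(t) + 1)
K′′′(t) = (-16*e^(2*t) + 8*e^(t))/(8*e^(3*t) + 12*e^(2*t) + 6*e^(t) + 1)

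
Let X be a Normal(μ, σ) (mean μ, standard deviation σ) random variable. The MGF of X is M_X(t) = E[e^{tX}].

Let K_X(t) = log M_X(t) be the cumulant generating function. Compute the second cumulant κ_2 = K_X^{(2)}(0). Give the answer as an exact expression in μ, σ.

M_X(t) = e^(μ*t + σ^2*t^2/2)
K_X(t) = log M_X(t) = μ*t + σ^2*t^2/2
K′(t) = μ + σ^2*t
K′′(t) = σ^2

κ_2 = K′′(0) = σ^2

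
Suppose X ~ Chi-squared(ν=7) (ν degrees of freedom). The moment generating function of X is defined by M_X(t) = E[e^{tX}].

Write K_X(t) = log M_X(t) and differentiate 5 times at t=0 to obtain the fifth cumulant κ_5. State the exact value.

κ_5 = d^5K/dt^5 |_{t=0} = 2688

M_X(t) = (1 - 2*t)^(-7/2)
K_X(t) = log M_X(t) = -7*log(1 - 2*t)/2
dK/dt = -7/(2*t - 1)
d^2K/dt^2 = 14/(4*t^2 - 4*t + 1)
d^3K/dt^3 = -56/(8*t^3 - 12*t^2 + 6*t - 1)
d^4K/dt^4 = 336/(16*t^4 - 32*t^3 + 24*t^2 - 8*t + 1)
d^5K/dt^5 = -2688/(32*t^5 - 80*t^4 + 80*t^3 - 40*t^2 + 10*t - 1)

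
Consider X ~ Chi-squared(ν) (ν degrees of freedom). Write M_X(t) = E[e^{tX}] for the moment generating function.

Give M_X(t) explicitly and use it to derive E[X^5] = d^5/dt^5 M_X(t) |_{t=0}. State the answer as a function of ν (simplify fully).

E[X^5] = M′′′′′(0) = ν*(ν^4 + 20*ν^3 + 140*ν^2 + 400*ν + 384)

M_X(t) = (1 - 2*t)^(-ν/2)
M′(t) = -ν/(2*t*(1 - 2*t)^(ν/2) - (1 - 2*t)^(ν/2))
M′′(t) = (ν^2 + 2*ν)/(4*t^2*(1 - 2*t)^(ν/2) - 4*t*(1 - 2*t)^(ν/2) + (1 - 2*t)^(ν/2))
M′′′(t) = (-ν^3 - 6*ν^2 - 8*ν)/(8*t^3*(1 - 2*t)^(ν/2) - 12*t^2*(1 - 2*t)^(ν/2) + 6*t*(1 - 2*t)^(ν/2) - (1 - 2*t)^(ν/2))
M′′′′(t) = (ν^4 + 12*ν^3 + 44*ν^2 + 48*ν)/(16*t^4*(1 - 2*t)^(ν/2) - 32*t^3*(1 - 2*t)^(ν/2) + 24*t^2*(1 - 2*t)^(ν/2) - 8*t*(1 - 2*t)^(ν/2) + (1 - 2*t)^(ν/2))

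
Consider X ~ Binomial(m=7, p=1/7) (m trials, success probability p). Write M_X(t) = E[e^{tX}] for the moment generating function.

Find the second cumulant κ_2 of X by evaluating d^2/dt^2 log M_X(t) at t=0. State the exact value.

M_X(t) = (e^(t)/7 + 6/7)^7
K_X(t) = log M_X(t) = 7*log(e^(t)/7 + 6/7)
K′(t) = 7*e^(t)/(e^(t) + 6)
K′′(t) = 42*e^(t)/(e^(2*t) + 12*e^(t) + 36)

κ_2 = K′′(0) = 6/7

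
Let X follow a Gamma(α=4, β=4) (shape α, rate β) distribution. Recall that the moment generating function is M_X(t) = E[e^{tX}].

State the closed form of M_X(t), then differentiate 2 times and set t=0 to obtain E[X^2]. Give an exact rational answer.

E[X^2] = D^2[M](0) = 5/4

M_X(t) = 256/(4 - t)^4
D^2[M](t) = 5120/(t^6 - 24*t^5 + 240*t^4 - 1280*t^3 + 3840*t^2 - 6144*t + 4096)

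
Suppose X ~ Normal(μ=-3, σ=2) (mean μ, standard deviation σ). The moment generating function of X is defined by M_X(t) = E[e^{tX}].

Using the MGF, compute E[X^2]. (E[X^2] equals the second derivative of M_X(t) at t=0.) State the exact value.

E[X^2] = D^2[M](0) = 13

M_X(t) = e^(2*t^2 - 3*t)
D^2[M](t) = (16*t^2*e^(2*t^2) - 24*t*e^(2*t^2) + 13*e^(2*t^2))*e^(-3*t)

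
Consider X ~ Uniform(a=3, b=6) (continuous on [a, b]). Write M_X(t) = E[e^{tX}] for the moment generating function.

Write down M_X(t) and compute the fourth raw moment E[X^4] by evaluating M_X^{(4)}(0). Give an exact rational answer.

M_X(t) = (e^(6*t) - e^(3*t))/(3*t)
dM/dt = (6*t*e^(6*t) - 3*t*e^(3*t) - e^(6*t) + e^(3*t))/(3*t^2)
d^2M/dt^2 = (36*t^2*e^(6*t) - 9*t^2*e^(3*t) - 12*t*e^(6*t) + 6*t*e^(3*t) + 2*e^(6*t) - 2*e^(3*t))/(3*t^3)
d^3M/dt^3 = (72*t^3*e^(6*t) - 9*t^3*e^(3*t) - 36*t^2*e^(6*t) + 9*t^2*e^(3*t) + 12*t*e^(6*t) - 6*t*e^(3*t) - 2*e^(6*t) + 2*e^(3*t))/t^4

E[X^4] = d^4M/dt^4 |_{t=0} = 2511/5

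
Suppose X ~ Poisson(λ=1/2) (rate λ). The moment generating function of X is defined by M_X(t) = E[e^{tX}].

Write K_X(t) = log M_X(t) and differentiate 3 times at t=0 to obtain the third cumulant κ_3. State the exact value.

κ_3 = d^3K/dt^3 |_{t=0} = 1/2

M_X(t) = e^(e^(t)/2 - 1/2)
K_X(t) = log M_X(t) = e^(t)/2 - 1/2
dK/dt = e^(t)/2
d^2K/dt^2 = e^(t)/2
d^3K/dt^3 = e^(t)/2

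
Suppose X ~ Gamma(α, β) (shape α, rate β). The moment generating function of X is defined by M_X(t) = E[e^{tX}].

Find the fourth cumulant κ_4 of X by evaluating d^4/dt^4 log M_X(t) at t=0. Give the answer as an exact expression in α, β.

M_X(t) = (β/(β - t))^α
K_X(t) = log M_X(t) = α*(log(β) - log(β - t))
dK/dt = -α/(-β + t)
d^2K/dt^2 = α/(β^2 - 2*β*t + t^2)
d^3K/dt^3 = -2*α/(-β^3 + 3*β^2*t - 3*β*t^2 + t^3)
d^4K/dt^4 = 6*α/(β^4 - 4*β^3*t + 6*β^2*t^2 - 4*β*t^3 + t^4)

κ_4 = d^4K/dt^4 |_{t=0} = 6*α/β^4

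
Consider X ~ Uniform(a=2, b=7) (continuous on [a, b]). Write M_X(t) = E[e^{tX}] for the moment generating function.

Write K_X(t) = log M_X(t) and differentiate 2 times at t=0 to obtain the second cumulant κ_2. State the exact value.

κ_2 = K′′(0) = 25/12

M_X(t) = (e^(7*t) - e^(2*t))/(5*t)
K_X(t) = log M_X(t) = -log(t) + log(e^(7*t) - e^(2*t)) - log(5)
K′(t) = (7*t*e^(5*t) - 2*t - e^(5*t) + 1)/(t*e^(5*t) - t)
K′′(t) = (-25*t^2*e^(5*t) + e^(10*t) - 2*e^(5*t) + 1)/(t^2*e^(10*t) - 2*t^2*e^(5*t) + t^2)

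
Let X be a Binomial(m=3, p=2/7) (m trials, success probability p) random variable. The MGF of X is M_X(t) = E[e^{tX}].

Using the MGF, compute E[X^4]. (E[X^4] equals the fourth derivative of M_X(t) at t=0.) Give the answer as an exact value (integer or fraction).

M_X(t) = (2*e^(t)/7 + 5/7)^3
D^4[M](t) = 648*e^(3*t)/343 + 960*e^(2*t)/343 + 150*e^(t)/343

E[X^4] = D^4[M](0) = 1758/343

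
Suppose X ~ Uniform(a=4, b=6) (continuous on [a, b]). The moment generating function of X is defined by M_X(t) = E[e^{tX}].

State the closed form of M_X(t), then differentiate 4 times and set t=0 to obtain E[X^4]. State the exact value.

E[X^4] = d^4M/dt^4 |_{t=0} = 3376/5

M_X(t) = (e^(6*t) - e^(4*t))/(2*t)
dM/dt = (6*t*e^(6*t) - 4*t*e^(4*t) - e^(6*t) + e^(4*t))/(2*t^2)
d^2M/dt^2 = (18*t^2*e^(6*t) - 8*t^2*e^(4*t) - 6*t*e^(6*t) + 4*t*e^(4*t) + e^(6*t) - e^(4*t))/t^3
d^3M/dt^3 = (108*t^3*e^(6*t) - 32*t^3*e^(4*t) - 54*t^2*e^(6*t) + 24*t^2*e^(4*t) + 18*t*e^(6*t) - 12*t*e^(4*t) - 3*e^(6*t) + 3*e^(4*t))/t^4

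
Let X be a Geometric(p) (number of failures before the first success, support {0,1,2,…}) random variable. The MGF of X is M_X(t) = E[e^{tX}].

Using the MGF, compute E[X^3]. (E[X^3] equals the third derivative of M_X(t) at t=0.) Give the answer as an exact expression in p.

E[X^3] = M′′′(0) = -1 + 7/p - 12/p^2 + 6/p^3

M_X(t) = p/(-(1 - p)*e^(t) + 1)
M′(t) = (-p^2*e^(t) + p*e^(t))/(p^2*e^(2*t) - 2*p*e^(2*t) + 2*p*e^(t) + e^(2*t) - 2*e^(t) + 1)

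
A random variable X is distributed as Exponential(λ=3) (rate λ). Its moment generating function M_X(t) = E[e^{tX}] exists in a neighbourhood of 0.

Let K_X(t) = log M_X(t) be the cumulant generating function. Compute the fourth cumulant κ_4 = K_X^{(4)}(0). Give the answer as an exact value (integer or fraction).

M_X(t) = 3/(3 - t)
K_X(t) = log M_X(t) = -log(3 - t) + log(3)
K^(4)(t) = 6/(t^4 - 12*t^3 + 54*t^2 - 108*t + 81)

κ_4 = K^(4)(0) = 2/27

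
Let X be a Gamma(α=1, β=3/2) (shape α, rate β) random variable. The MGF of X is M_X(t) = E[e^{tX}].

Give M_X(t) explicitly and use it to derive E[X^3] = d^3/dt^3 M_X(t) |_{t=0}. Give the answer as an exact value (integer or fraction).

M_X(t) = 3/(2*(3/2 - t))
dM/dt = 6/(4*t^2 - 12*t + 9)
d^2M/dt^2 = -24/(8*t^3 - 36*t^2 + 54*t - 27)
d^3M/dt^3 = 144/(16*t^4 - 96*t^3 + 216*t^2 - 216*t + 81)

E[X^3] = d^3M/dt^3 |_{t=0} = 16/9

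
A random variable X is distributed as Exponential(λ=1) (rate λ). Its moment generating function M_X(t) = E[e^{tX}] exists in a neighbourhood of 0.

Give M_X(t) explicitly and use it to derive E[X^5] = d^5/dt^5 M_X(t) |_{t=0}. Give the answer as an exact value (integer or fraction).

E[X^5] = D^5[M](0) = 120

M_X(t) = 1/(1 - t)
D^5[M](t) = 120/(t^6 - 6*t^5 + 15*t^4 - 20*t^3 + 15*t^2 - 6*t + 1)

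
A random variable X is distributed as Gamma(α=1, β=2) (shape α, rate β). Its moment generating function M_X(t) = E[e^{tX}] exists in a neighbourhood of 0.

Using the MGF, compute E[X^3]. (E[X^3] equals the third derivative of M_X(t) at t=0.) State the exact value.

M_X(t) = 2/(2 - t)
M′(t) = 2/(t^2 - 4*t + 4)
M′′(t) = -4/(t^3 - 6*t^2 + 12*t - 8)
M′′′(t) = 12/(t^4 - 8*t^3 + 24*t^2 - 32*t + 16)

E[X^3] = M′′′(0) = 3/4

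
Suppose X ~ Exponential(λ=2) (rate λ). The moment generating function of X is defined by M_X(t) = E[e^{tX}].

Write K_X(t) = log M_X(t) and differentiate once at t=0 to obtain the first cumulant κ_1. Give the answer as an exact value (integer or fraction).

κ_1 = D[K](0) = 1/2

M_X(t) = 2/(2 - t)
K_X(t) = log M_X(t) = -log(2 - t) + log(2)
D[K](t) = -1/(t - 2)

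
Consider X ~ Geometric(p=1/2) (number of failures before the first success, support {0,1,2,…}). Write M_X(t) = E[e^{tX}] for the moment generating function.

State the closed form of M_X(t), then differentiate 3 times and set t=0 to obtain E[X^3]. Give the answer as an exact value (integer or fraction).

M_X(t) = 1/(2*(1 - e^(t)/2))
D^3[M](t) = (e^(3*t) + 8*e^(2*t) + 4*e^(t))/(e^(4*t) - 8*e^(3*t) + 24*e^(2*t) - 32*e^(t) + 16)

E[X^3] = D^3[M](0) = 13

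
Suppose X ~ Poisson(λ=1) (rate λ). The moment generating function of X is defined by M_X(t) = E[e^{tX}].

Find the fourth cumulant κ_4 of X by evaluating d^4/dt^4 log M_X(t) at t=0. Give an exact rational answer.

M_X(t) = e^(e^(t) - 1)
K_X(t) = log M_X(t) = e^(t) - 1
D^4[K](t) = e^(t)

κ_4 = D^4[K](0) = 1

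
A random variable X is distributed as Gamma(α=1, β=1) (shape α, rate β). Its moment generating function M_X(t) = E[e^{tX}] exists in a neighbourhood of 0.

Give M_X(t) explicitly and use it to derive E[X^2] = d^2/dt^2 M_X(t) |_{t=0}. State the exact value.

M_X(t) = 1/(1 - t)
D^2[M](t) = -2/(t^3 - 3*t^2 + 3*t - 1)

E[X^2] = D^2[M](0) = 2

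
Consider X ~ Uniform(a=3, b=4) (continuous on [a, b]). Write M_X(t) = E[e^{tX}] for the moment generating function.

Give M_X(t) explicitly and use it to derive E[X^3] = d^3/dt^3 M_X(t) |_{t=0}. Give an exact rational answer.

E[X^3] = d^3M/dt^3 |_{t=0} = 175/4

M_X(t) = (e^(4*t) - e^(3*t))/t
dM/dt = (4*t*e^(4*t) - 3*t*e^(3*t) - e^(4*t) + e^(3*t))/t^2
d^2M/dt^2 = (16*t^2*e^(4*t) - 9*t^2*e^(3*t) - 8*t*e^(4*t) + 6*t*e^(3*t) + 2*e^(4*t) - 2*e^(3*t))/t^3
d^3M/dt^3 = (64*t^3*e^(4*t) - 27*t^3*e^(3*t) - 48*t^2*e^(4*t) + 27*t^2*e^(3*t) + 24*t*e^(4*t) - 18*t*e^(3*t) - 6*e^(4*t) + 6*e^(3*t))/t^4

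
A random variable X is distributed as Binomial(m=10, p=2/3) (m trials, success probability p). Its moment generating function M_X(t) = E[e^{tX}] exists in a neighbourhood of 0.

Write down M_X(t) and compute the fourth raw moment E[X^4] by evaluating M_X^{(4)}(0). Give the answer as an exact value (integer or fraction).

E[X^4] = M′′′′(0) = 23060/9

M_X(t) = (2*e^(t)/3 + 1/3)^10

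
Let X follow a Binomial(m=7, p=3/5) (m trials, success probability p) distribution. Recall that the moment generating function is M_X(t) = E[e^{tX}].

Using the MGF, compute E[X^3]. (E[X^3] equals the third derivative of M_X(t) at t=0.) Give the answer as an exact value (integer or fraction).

M_X(t) = (3*e^(t)/5 + 2/5)^7
M′(t) = 15309*e^(7*t)/78125 + 61236*e^(6*t)/78125 + 20412*e^(5*t)/15625 + 18144*e^(4*t)/15625 + 9072*e^(3*t)/15625 + 12096*e^(2*t)/78125 + 1344*e^(t)/78125
M′′(t) = 107163*e^(7*t)/78125 + 367416*e^(6*t)/78125 + 20412*e^(5*t)/3125 + 72576*e^(4*t)/15625 + 27216*e^(3*t)/15625 + 24192*e^(2*t)/78125 + 1344*e^(t)/78125
M′′′(t) = 750141*e^(7*t)/78125 + 2204496*e^(6*t)/78125 + 20412*e^(5*t)/625 + 290304*e^(4*t)/15625 + 81648*e^(3*t)/15625 + 48384*e^(2*t)/78125 + 1344*e^(t)/78125

E[X^3] = M′′′(0) = 2373/25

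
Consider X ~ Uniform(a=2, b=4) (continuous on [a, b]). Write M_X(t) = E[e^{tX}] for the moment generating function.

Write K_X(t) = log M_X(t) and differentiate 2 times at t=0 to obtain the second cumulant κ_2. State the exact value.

κ_2 = D^2[K](0) = 1/3

M_X(t) = (e^(4*t) - e^(2*t))/(2*t)
K_X(t) = log M_X(t) = -log(t) + log(e^(4*t) - e^(2*t)) - log(2)
D^2[K](t) = (-4*t^2*e^(2*t) + e^(4*t) - 2*e^(2*t) + 1)/(t^2*e^(4*t) - 2*t^2*e^(2*t) + t^2)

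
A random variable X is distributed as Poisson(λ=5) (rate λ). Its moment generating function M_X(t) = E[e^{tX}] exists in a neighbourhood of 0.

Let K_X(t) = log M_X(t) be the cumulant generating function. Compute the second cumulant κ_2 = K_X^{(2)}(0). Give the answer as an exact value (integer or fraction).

κ_2 = K′′(0) = 5

M_X(t) = e^(5*e^(t) - 5)
K_X(t) = log M_X(t) = 5*e^(t) - 5
K′(t) = 5*e^(t)
K′′(t) = 5*e^(t)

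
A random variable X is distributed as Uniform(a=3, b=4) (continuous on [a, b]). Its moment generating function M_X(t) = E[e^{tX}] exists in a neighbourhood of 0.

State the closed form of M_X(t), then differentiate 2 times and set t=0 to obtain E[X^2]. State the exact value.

M_X(t) = (e^(4*t) - e^(3*t))/t
M′(t) = (4*t*e^(4*t) - 3*t*e^(3*t) - e^(4*t) + e^(3*t))/t^2
M′′(t) = (16*t^2*e^(4*t) - 9*t^2*e^(3*t) - 8*t*e^(4*t) + 6*t*e^(3*t) + 2*e^(4*t) - 2*e^(3*t))/t^3

E[X^2] = M′′(0) = 37/3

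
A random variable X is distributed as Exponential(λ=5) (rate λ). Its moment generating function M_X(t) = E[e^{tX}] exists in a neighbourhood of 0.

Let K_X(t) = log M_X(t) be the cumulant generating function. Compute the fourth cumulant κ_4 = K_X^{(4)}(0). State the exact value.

κ_4 = D^4[K](0) = 6/625

M_X(t) = 5/(5 - t)
K_X(t) = log M_X(t) = -log(5 - t) + log(5)
D^4[K](t) = 6/(t^4 - 20*t^3 + 150*t^2 - 500*t + 625)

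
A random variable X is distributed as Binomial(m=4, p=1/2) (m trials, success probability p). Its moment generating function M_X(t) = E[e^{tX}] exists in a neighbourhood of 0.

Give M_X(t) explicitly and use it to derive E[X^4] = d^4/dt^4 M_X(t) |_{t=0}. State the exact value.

E[X^4] = M^(4)(0) = 85/2

M_X(t) = (e^(t)/2 + 1/2)^4
M^(4)(t) = 16*e^(4*t) + 81*e^(3*t)/4 + 6*e^(2*t) + e^(t)/4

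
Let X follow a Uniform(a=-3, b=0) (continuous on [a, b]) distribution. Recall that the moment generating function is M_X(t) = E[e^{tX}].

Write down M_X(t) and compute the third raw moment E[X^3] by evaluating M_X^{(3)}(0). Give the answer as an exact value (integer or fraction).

E[X^3] = d^3M/dt^3 |_{t=0} = -27/4

M_X(t) = (1 - e^(-3*t))/(3*t)
dM/dt = (3*t - e^(3*t) + 1)*e^(-3*t)/(3*t^2)
d^2M/dt^2 = (-9*t^2 - 6*t + 2*e^(3*t) - 2)*e^(-3*t)/(3*t^3)
d^3M/dt^3 = (9*t^3 + 9*t^2 + 6*t - 2*e^(3*t) + 2)*e^(-3*t)/t^4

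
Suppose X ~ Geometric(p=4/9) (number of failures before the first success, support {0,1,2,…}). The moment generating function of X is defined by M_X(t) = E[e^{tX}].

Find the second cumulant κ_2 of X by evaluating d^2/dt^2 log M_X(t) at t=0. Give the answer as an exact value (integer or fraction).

κ_2 = D^2[K](0) = 45/16

M_X(t) = 4/(9*(1 - 5*e^(t)/9))
K_X(t) = log M_X(t) = -log(1 - 5*e^(t)/9) - 2*log(3) + 2*log(2)
D^2[K](t) = 45*e^(t)/(25*e^(2*t) - 90*e^(t) + 81)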